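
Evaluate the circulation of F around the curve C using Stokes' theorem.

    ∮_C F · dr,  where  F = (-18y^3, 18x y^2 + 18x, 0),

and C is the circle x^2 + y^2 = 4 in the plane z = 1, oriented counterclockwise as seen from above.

Let S be the flat disk x^2 + y^2 ≤ 4 in the plane z = 1, with upward unit normal n̂ = ẑ. By Stokes' theorem,

    ∮_C F · dr = ∬_S (∇ × F) · n̂ dS = ∬_D (curl F)_z dA,

where D is the disk x^2 + y^2 ≤ 4.

Compute the curl of F = (-18y^3, 18x y^2 + 18x, 0):
    (∇ × F)_x = ∂F_z/∂y - ∂F_y/∂z = 0,
    (∇ × F)_y = ∂F_x/∂z - ∂F_z/∂x = 0,
    (∇ × F)_z = ∂F_y/∂x - ∂F_x/∂y = 72y^2 + 18.

On z = 1, (curl F)_z = 72y^2 + 18.

Convert to polar (x = r cos θ, y = r sin θ, dA = r dr dθ); the integrand becomes 72r^2sin(θ)^2 + 18, so

    ∬_D (curl F)_z dA = ∫_0^{2π} ∫_0^{2} (72r^2sin(θ)^2 + 18) · r dr dθ.

Inner (r from 0 to 2): 288sin(θ)^2 + 36.
Outer (θ from 0 to 2π): 360π.

Therefore ∮_C F · dr = 360π.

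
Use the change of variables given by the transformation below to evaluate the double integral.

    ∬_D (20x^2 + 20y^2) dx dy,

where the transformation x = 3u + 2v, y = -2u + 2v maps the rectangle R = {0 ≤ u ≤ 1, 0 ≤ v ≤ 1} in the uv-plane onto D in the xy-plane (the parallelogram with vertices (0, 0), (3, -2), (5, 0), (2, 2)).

Compute the Jacobian determinant of (x, y) with respect to (u, v):

    ∂(x,y)/∂(u,v) = | 3  2 | = (3)(2) - (2)(-2) = 10.
                   | -2  2 |

Its absolute value is |J| = 10 (the area scaling factor).

Substituting x = 3u + 2v, y = -2u + 2v into the integrand,

    20x^2 + 20y^2 → 260u^2 + 80u v + 160v^2,

so the integral becomes

    ∬_R (260u^2 + 80u v + 160v^2) · |J| du dv = ∫_0^1 ∫_0^1 (2600u^2 + 800u v + 1600v^2) dv du.

Inner (v): 2600u^2 + 400u + 1600/3.
Outer (u): 1600.

Therefore ∬_D (20x^2 + 20y^2) dx dy = 1600.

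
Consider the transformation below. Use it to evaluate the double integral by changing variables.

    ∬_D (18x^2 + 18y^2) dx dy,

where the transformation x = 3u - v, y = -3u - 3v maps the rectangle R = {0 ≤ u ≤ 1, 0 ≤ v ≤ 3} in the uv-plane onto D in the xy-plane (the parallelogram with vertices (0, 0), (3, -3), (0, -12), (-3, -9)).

Compute the Jacobian determinant of (x, y) with respect to (u, v):

    ∂(x,y)/∂(u,v) = | 3  -1 | = (3)(-3) - (-1)(-3) = -12.
                   | -3  -3 |

Its absolute value is |J| = 12 (the area scaling factor).

Substituting x = 3u - v, y = -3u - 3v into the integrand,

    18x^2 + 18y^2 → 324u^2 + 216u v + 180v^2,

so the integral becomes

    ∬_R (324u^2 + 216u v + 180v^2) · |J| du dv = ∫_0^1 ∫_0^3 (3888u^2 + 2592u v + 2160v^2) dv du.

Inner (v): 11664u^2 + 11664u + 19440.
Outer (u): 29160.

Therefore ∬_D (18x^2 + 18y^2) dx dy = 29160.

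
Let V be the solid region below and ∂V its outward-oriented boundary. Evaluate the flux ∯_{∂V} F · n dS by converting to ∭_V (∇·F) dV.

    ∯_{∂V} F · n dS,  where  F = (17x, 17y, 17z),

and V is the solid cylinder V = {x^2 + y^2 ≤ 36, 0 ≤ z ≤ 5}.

By the divergence theorem,

    ∯_{∂V} F · n dS = ∭_V (∇ · F) dV.

Compute the divergence:
    ∇ · F = ∂F_x/∂x + ∂F_y/∂y + ∂F_z/∂z = 17 + 17 + 17 = 51.

In cylindrical coordinates, x = r cos(θ), y = r sin(θ), z = z, dV = r dr dθ dz, with 0 ≤ r ≤ 6, 0 ≤ θ ≤ 2π, 0 ≤ z ≤ 5.

The integrand, after substitution and multiplying by the volume element, becomes (51) · r, so

    ∭_V (∇·F) dV = ∫_0^{2π} ∫_0^{6} ∫_0^{5} (51) · r dz dr dθ.

Inner (z from 0 to 5): 255r.
Middle (r from 0 to 6): 4590.
Outer (θ from 0 to 2π): 9180π.

Therefore ∯_{∂V} F · n dS = 9180π.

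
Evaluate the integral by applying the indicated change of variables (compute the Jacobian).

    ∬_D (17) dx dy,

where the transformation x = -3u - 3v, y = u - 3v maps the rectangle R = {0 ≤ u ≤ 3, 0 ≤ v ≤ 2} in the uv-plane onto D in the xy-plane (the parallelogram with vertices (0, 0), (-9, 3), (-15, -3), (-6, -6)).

Compute the Jacobian determinant of (x, y) with respect to (u, v):

    ∂(x,y)/∂(u,v) = | -3  -3 | = (-3)(-3) - (-3)(1) = 12.
                   | 1  -3 |

Its absolute value is |J| = 12 (the area scaling factor).

Substituting x = -3u - 3v, y = u - 3v into the integrand,

    17 → 17,

so the integral becomes

    ∬_R (17) · |J| du dv = ∫_0^3 ∫_0^2 (204) dv du.

Inner (v): 408.
Outer (u): 1224.

Therefore ∬_D (17) dx dy = 1224.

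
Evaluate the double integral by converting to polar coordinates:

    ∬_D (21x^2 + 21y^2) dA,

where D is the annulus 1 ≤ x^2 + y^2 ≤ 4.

The region D is 1 ≤ r ≤ 2, 0 ≤ θ ≤ 2π in polar coordinates, where x = r cos(θ), y = r sin(θ), and dA = r dr dθ.

Under the substitution, the integrand becomes 21r^2, so

    ∬_D (21x^2 + 21y^2) dA = ∫_{0}^{2π} ∫_{1}^{2} (21r^2) · r dr dθ.

Inner integral (in r): ∫_{1}^{2} (21r^2) · r dr = 315/4.

Outer integral (in θ): ∫_{0}^{2π} (315/4) dθ = 315π/2.

Therefore ∬_D (21x^2 + 21y^2) dA = 315π/2.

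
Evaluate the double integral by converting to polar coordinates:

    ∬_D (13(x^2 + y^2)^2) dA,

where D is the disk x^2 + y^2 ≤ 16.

The region D is 0 ≤ r ≤ 4, 0 ≤ θ ≤ 2π in polar coordinates, where x = r cos(θ), y = r sin(θ), and dA = r dr dθ.

Under the substitution, the integrand becomes 13r^4, so

    ∬_D (13(x^2 + y^2)^2) dA = ∫_{0}^{2π} ∫_{0}^{4} (13r^4) · r dr dθ.

Inner integral (in r): ∫_{0}^{4} (13r^4) · r dr = 26624/3.

Outer integral (in θ): ∫_{0}^{2π} (26624/3) dθ = 53248π/3.

Therefore ∬_D (13(x^2 + y^2)^2) dA = 53248π/3.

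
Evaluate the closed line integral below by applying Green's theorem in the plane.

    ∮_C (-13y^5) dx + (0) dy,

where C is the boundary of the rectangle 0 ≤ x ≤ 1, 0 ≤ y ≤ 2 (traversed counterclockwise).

Green's theorem converts the closed line integral into a double integral over the enclosed region D:

    ∮_C P dx + Q dy = ∬_D (∂Q/∂x - ∂P/∂y) dA.

Here P = -13y^5, Q = 0, so

    ∂Q/∂x = 0,    ∂P/∂y = -65y^4,
    ∂Q/∂x - ∂P/∂y = 65y^4.

D is the region 0 ≤ x ≤ 1, 0 ≤ y ≤ 2. Evaluating the double integral:

    ∬_D (65y^4) dA = ∫_0^{1} ∫_0^{2} (65y^4) dy dx.

Inner (y from 0 to 2): 416.
Outer (x from 0 to 1): 416.

Therefore ∮_C P dx + Q dy = 416.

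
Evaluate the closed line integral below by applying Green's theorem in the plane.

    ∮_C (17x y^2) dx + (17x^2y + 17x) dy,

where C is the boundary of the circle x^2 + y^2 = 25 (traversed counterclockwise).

Green's theorem converts the closed line integral into a double integral over the enclosed region D:

    ∮_C P dx + Q dy = ∬_D (∂Q/∂x - ∂P/∂y) dA.

Here P = 17x y^2, Q = 17x^2y + 17x, so

    ∂Q/∂x = 34x y + 17,    ∂P/∂y = 34x y,
    ∂Q/∂x - ∂P/∂y = 17.

D is the region x^2 + y^2 ≤ 25. Evaluating the double integral:

In polar coordinates (x = r cos θ, y = r sin θ, dA = r dr dθ) the integrand becomes 17, so

    ∬_D (17) dA = ∫_0^{2π} ∫_0^{5} (17) · r dr dθ.

Inner (r from 0 to 5): 425/2.
Outer (θ from 0 to 2π): 425π.

Therefore ∮_C P dx + Q dy = 425π.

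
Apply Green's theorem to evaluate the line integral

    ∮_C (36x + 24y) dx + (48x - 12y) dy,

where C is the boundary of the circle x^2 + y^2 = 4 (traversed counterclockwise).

Green's theorem converts the closed line integral into a double integral over the enclosed region D:

    ∮_C P dx + Q dy = ∬_D (∂Q/∂x - ∂P/∂y) dA.

Here P = 36x + 24y, Q = 48x - 12y, so

    ∂Q/∂x = 48,    ∂P/∂y = 24,
    ∂Q/∂x - ∂P/∂y = 24.

D is the region x^2 + y^2 ≤ 4. Evaluating the double integral:

In polar coordinates (x = r cos θ, y = r sin θ, dA = r dr dθ) the integrand becomes 24, so

    ∬_D (24) dA = ∫_0^{2π} ∫_0^{2} (24) · r dr dθ.

Inner (r from 0 to 2): 48.
Outer (θ from 0 to 2π): 96π.

Therefore ∮_C P dx + Q dy = 96π.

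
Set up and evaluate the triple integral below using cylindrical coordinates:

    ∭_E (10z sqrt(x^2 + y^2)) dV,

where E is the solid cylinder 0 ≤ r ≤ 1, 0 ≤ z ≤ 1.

In cylindrical coordinates, x = r cos(θ), y = r sin(θ), z = z, and dV = r dr dθ dz.

The integrand becomes 10r z, so

    ∭_E (10z sqrt(x^2 + y^2)) dV = ∫_{0}^{2π} ∫_{0}^{1} ∫_{0}^{1} (10r z) · r dz dr dθ.

Inner (z): 5r^2.
Middle (r from 0 to 1): 5/3.
Outer (θ): 10π/3.

Therefore the triple integral equals 10π/3.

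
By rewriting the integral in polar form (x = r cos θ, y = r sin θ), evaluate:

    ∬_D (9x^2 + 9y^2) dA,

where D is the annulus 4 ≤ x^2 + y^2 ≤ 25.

The region D is 2 ≤ r ≤ 5, 0 ≤ θ ≤ 2π in polar coordinates, where x = r cos(θ), y = r sin(θ), and dA = r dr dθ.

Under the substitution, the integrand becomes 9r^2, so

    ∬_D (9x^2 + 9y^2) dA = ∫_{0}^{2π} ∫_{2}^{5} (9r^2) · r dr dθ.

Inner integral (in r): ∫_{2}^{5} (9r^2) · r dr = 5481/4.

Outer integral (in θ): ∫_{0}^{2π} (5481/4) dθ = 5481π/2.

Therefore ∬_D (9x^2 + 9y^2) dA = 5481π/2.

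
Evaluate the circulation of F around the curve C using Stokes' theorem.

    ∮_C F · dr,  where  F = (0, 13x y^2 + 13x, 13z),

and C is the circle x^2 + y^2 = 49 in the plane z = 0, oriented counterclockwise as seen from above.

Let S be the flat disk x^2 + y^2 ≤ 49 in the plane z = 0, with upward unit normal n̂ = ẑ. By Stokes' theorem,

    ∮_C F · dr = ∬_S (∇ × F) · n̂ dS = ∬_D (curl F)_z dA,

where D is the disk x^2 + y^2 ≤ 49.

Compute the curl of F = (0, 13x y^2 + 13x, 13z):
    (∇ × F)_x = ∂F_z/∂y - ∂F_y/∂z = 0,
    (∇ × F)_y = ∂F_x/∂z - ∂F_z/∂x = 0,
    (∇ × F)_z = ∂F_y/∂x - ∂F_x/∂y = 13y^2 + 13.

On z = 0, (curl F)_z = 13y^2 + 13.

Convert to polar (x = r cos θ, y = r sin θ, dA = r dr dθ); the integrand becomes 13r^2sin(θ)^2 + 13, so

    ∬_D (curl F)_z dA = ∫_0^{2π} ∫_0^{7} (13r^2sin(θ)^2 + 13) · r dr dθ.

Inner (r from 0 to 7): 31213sin(θ)^2/4 + 637/2.
Outer (θ from 0 to 2π): 33761π/4.

Therefore ∮_C F · dr = 33761π/4.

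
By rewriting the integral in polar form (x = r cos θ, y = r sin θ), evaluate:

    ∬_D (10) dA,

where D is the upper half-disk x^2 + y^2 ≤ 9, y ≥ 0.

The region D is 0 ≤ r ≤ 3, 0 ≤ θ ≤ π in polar coordinates, where x = r cos(θ), y = r sin(θ), and dA = r dr dθ.

Under the substitution, the integrand becomes 10, so

    ∬_D (10) dA = ∫_{0}^{π} ∫_{0}^{3} (10) · r dr dθ.

Inner integral (in r): ∫_{0}^{3} (10) · r dr = 45.

Outer integral (in θ): ∫_{0}^{π} (45) dθ = 45π.

Therefore ∬_D (10) dA = 45π.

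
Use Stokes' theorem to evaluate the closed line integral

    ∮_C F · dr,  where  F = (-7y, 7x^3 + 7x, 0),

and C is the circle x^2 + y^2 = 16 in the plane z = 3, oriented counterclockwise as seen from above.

Let S be the flat disk x^2 + y^2 ≤ 16 in the plane z = 3, with upward unit normal n̂ = ẑ. By Stokes' theorem,

    ∮_C F · dr = ∬_S (∇ × F) · n̂ dS = ∬_D (curl F)_z dA,

where D is the disk x^2 + y^2 ≤ 16.

Compute the curl of F = (-7y, 7x^3 + 7x, 0):
    (∇ × F)_x = ∂F_z/∂y - ∂F_y/∂z = 0,
    (∇ × F)_y = ∂F_x/∂z - ∂F_z/∂x = 0,
    (∇ × F)_z = ∂F_y/∂x - ∂F_x/∂y = 21x^2 + 14.

On z = 3, (curl F)_z = 21x^2 + 14.

Convert to polar (x = r cos θ, y = r sin θ, dA = r dr dθ); the integrand becomes 21r^2cos(θ)^2 + 14, so

    ∬_D (curl F)_z dA = ∫_0^{2π} ∫_0^{4} (21r^2cos(θ)^2 + 14) · r dr dθ.

Inner (r from 0 to 4): 1344cos(θ)^2 + 112.
Outer (θ from 0 to 2π): 1568π.

Therefore ∮_C F · dr = 1568π.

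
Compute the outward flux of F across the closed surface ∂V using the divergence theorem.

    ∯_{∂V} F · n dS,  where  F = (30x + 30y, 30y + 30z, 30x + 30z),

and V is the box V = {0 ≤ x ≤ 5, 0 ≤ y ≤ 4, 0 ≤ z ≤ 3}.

By the divergence theorem,

    ∯_{∂V} F · n dS = ∭_V (∇ · F) dV.

Compute the divergence:
    ∇ · F = ∂F_x/∂x + ∂F_y/∂y + ∂F_z/∂z = 30 + 30 + 30 = 90.

V is a rectangular box, so dV = dx dy dz with 0 ≤ x ≤ 5, 0 ≤ y ≤ 4, 0 ≤ z ≤ 3.

Integrate (90) over V as an iterated integral:

    ∭_V (∇·F) dV = ∫_0^{5} ∫_0^{4} ∫_0^{3} (90) dz dy dx.

Inner (z from 0 to 3): 270.
Middle (y from 0 to 4): 1080.
Outer (x from 0 to 5): 5400.

Therefore ∯_{∂V} F · n dS = 5400.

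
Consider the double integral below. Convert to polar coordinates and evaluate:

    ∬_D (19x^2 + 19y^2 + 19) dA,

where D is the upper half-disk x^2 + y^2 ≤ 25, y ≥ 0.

The region D is 0 ≤ r ≤ 5, 0 ≤ θ ≤ π in polar coordinates, where x = r cos(θ), y = r sin(θ), and dA = r dr dθ.

Under the substitution, the integrand becomes 19r^2 + 19, so

    ∬_D (19x^2 + 19y^2 + 19) dA = ∫_{0}^{π} ∫_{0}^{5} (19r^2 + 19) · r dr dθ.

Inner integral (in r): ∫_{0}^{5} (19r^2 + 19) · r dr = 12825/4.

Outer integral (in θ): ∫_{0}^{π} (12825/4) dθ = 12825π/4.

Therefore ∬_D (19x^2 + 19y^2 + 19) dA = 12825π/4.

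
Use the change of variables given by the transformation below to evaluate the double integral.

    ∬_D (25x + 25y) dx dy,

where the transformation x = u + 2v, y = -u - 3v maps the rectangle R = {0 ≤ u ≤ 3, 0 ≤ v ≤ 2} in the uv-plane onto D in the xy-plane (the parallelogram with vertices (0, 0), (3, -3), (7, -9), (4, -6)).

Compute the Jacobian determinant of (x, y) with respect to (u, v):

    ∂(x,y)/∂(u,v) = | 1  2 | = (1)(-3) - (2)(-1) = -1.
                   | -1  -3 |

Its absolute value is |J| = 1 (the area scaling factor).

Substituting x = u + 2v, y = -u - 3v into the integrand,

    25x + 25y → -25v,

so the integral becomes

    ∬_R (-25v) · |J| du dv = ∫_0^3 ∫_0^2 (-25v) dv du.

Inner (v): -50.
Outer (u): -150.

Therefore ∬_D (25x + 25y) dx dy = -150.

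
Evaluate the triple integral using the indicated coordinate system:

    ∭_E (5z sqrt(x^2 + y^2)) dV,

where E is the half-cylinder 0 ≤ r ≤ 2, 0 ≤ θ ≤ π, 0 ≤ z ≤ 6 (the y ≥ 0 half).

In cylindrical coordinates, x = r cos(θ), y = r sin(θ), z = z, and dV = r dr dθ dz.

The integrand becomes 5r z, so

    ∭_E (5z sqrt(x^2 + y^2)) dV = ∫_{0}^{π} ∫_{0}^{2} ∫_{0}^{6} (5r z) · r dz dr dθ.

Inner (z): 90r^2.
Middle (r from 0 to 2): 240.
Outer (θ): 240π.

Therefore the triple integral equals 240π.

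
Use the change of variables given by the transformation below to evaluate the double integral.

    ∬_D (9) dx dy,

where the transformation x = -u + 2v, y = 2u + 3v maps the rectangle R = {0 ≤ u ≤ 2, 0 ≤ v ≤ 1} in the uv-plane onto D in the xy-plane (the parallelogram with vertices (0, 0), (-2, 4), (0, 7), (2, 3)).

Compute the Jacobian determinant of (x, y) with respect to (u, v):

    ∂(x,y)/∂(u,v) = | -1  2 | = (-1)(3) - (2)(2) = -7.
                   | 2  3 |

Its absolute value is |J| = 7 (the area scaling factor).

Substituting x = -u + 2v, y = 2u + 3v into the integrand,

    9 → 9,

so the integral becomes

    ∬_R (9) · |J| du dv = ∫_0^2 ∫_0^1 (63) dv du.

Inner (v): 63.
Outer (u): 126.

Therefore ∬_D (9) dx dy = 126.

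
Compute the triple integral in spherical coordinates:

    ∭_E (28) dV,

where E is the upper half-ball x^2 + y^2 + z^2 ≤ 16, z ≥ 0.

In spherical coordinates, x = ρ sin(φ) cos(θ), y = ρ sin(φ) sin(θ), z = ρ cos(φ), and dV = ρ^2 sin(φ) dρ dφ dθ.

The integrand becomes 28, so

    ∭_E (28) dV = ∫_{0}^{2π} ∫_{0}^{π/2} ∫_{0}^{4} (28) · ρ^2 sin(φ) dρ dφ dθ.

Inner (ρ): 1792sin(φ)/3.
Middle (φ): 1792/3.
Outer (θ): 3584π/3.

Therefore the triple integral equals 3584π/3.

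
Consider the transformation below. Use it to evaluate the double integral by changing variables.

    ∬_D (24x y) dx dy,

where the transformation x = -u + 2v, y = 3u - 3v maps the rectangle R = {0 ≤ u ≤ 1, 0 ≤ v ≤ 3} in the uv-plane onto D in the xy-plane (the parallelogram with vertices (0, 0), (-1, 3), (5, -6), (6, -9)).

Compute the Jacobian determinant of (x, y) with respect to (u, v):

    ∂(x,y)/∂(u,v) = | -1  2 | = (-1)(-3) - (2)(3) = -3.
                   | 3  -3 |

Its absolute value is |J| = 3 (the area scaling factor).

Substituting x = -u + 2v, y = 3u - 3v into the integrand,

    24x y → -72u^2 + 216u v - 144v^2,

so the integral becomes

    ∬_R (-72u^2 + 216u v - 144v^2) · |J| du dv = ∫_0^1 ∫_0^3 (-216u^2 + 648u v - 432v^2) dv du.

Inner (v): -648u^2 + 2916u - 3888.
Outer (u): -2646.

Therefore ∬_D (24x y) dx dy = -2646.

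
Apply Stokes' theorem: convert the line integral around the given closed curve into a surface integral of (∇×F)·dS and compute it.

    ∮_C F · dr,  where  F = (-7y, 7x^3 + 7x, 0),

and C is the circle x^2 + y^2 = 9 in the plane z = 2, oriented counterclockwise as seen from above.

Let S be the flat disk x^2 + y^2 ≤ 9 in the plane z = 2, with upward unit normal n̂ = ẑ. By Stokes' theorem,

    ∮_C F · dr = ∬_S (∇ × F) · n̂ dS = ∬_D (curl F)_z dA,

where D is the disk x^2 + y^2 ≤ 9.

Compute the curl of F = (-7y, 7x^3 + 7x, 0):
    (∇ × F)_x = ∂F_z/∂y - ∂F_y/∂z = 0,
    (∇ × F)_y = ∂F_x/∂z - ∂F_z/∂x = 0,
    (∇ × F)_z = ∂F_y/∂x - ∂F_x/∂y = 21x^2 + 14.

On z = 2, (curl F)_z = 21x^2 + 14.

Convert to polar (x = r cos θ, y = r sin θ, dA = r dr dθ); the integrand becomes 21r^2cos(θ)^2 + 14, so

    ∬_D (curl F)_z dA = ∫_0^{2π} ∫_0^{3} (21r^2cos(θ)^2 + 14) · r dr dθ.

Inner (r from 0 to 3): 1701cos(θ)^2/4 + 63.
Outer (θ from 0 to 2π): 2205π/4.

Therefore ∮_C F · dr = 2205π/4.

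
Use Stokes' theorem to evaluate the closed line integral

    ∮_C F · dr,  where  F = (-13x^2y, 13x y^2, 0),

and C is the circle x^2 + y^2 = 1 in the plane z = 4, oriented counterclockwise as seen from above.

Let S be the flat disk x^2 + y^2 ≤ 1 in the plane z = 4, with upward unit normal n̂ = ẑ. By Stokes' theorem,

    ∮_C F · dr = ∬_S (∇ × F) · n̂ dS = ∬_D (curl F)_z dA,

where D is the disk x^2 + y^2 ≤ 1.

Compute the curl of F = (-13x^2y, 13x y^2, 0):
    (∇ × F)_x = ∂F_z/∂y - ∂F_y/∂z = 0,
    (∇ × F)_y = ∂F_x/∂z - ∂F_z/∂x = 0,
    (∇ × F)_z = ∂F_y/∂x - ∂F_x/∂y = 13x^2 + 13y^2.

On z = 4, (curl F)_z = 13x^2 + 13y^2.

Convert to polar (x = r cos θ, y = r sin θ, dA = r dr dθ); the integrand becomes 13r^2, so

    ∬_D (curl F)_z dA = ∫_0^{2π} ∫_0^{1} (13r^2) · r dr dθ.

Inner (r from 0 to 1): 13/4.
Outer (θ from 0 to 2π): 13π/2.

Therefore ∮_C F · dr = 13π/2.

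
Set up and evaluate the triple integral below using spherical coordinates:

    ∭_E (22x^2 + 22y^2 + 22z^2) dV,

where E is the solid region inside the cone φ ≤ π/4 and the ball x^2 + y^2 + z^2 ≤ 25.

In spherical coordinates, x = ρ sin(φ) cos(θ), y = ρ sin(φ) sin(θ), z = ρ cos(φ), and dV = ρ^2 sin(φ) dρ dφ dθ.

The integrand becomes 22ρ^2, so

    ∭_E (22x^2 + 22y^2 + 22z^2) dV = ∫_{0}^{2π} ∫_{0}^{π/4} ∫_{0}^{5} (22ρ^2) · ρ^2 sin(φ) dρ dφ dθ.

Inner (ρ): 13750sin(φ).
Middle (φ): 13750 - 6875sqrt(2).
Outer (θ): 13750π (2 - sqrt(2)).

Therefore the triple integral equals 13750π (2 - sqrt(2)).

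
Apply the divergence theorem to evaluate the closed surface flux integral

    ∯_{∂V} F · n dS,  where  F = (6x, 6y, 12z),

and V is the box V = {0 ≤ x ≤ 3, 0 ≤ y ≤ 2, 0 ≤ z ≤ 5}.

By the divergence theorem,

    ∯_{∂V} F · n dS = ∭_V (∇ · F) dV.

Compute the divergence:
    ∇ · F = ∂F_x/∂x + ∂F_y/∂y + ∂F_z/∂z = 6 + 6 + 12 = 24.

V is a rectangular box, so dV = dx dy dz with 0 ≤ x ≤ 3, 0 ≤ y ≤ 2, 0 ≤ z ≤ 5.

Integrate (24) over V as an iterated integral:

    ∭_V (∇·F) dV = ∫_0^{3} ∫_0^{2} ∫_0^{5} (24) dz dy dx.

Inner (z from 0 to 5): 120.
Middle (y from 0 to 2): 240.
Outer (x from 0 to 3): 720.

Therefore ∯_{∂V} F · n dS = 720.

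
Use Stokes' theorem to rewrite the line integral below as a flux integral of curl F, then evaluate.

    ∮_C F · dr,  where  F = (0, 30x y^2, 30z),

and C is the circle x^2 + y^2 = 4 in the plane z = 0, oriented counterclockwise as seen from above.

Let S be the flat disk x^2 + y^2 ≤ 4 in the plane z = 0, with upward unit normal n̂ = ẑ. By Stokes' theorem,

    ∮_C F · dr = ∬_S (∇ × F) · n̂ dS = ∬_D (curl F)_z dA,

where D is the disk x^2 + y^2 ≤ 4.

Compute the curl of F = (0, 30x y^2, 30z):
    (∇ × F)_x = ∂F_z/∂y - ∂F_y/∂z = 0,
    (∇ × F)_y = ∂F_x/∂z - ∂F_z/∂x = 0,
    (∇ × F)_z = ∂F_y/∂x - ∂F_x/∂y = 30y^2.

On z = 0, (curl F)_z = 30y^2.

Convert to polar (x = r cos θ, y = r sin θ, dA = r dr dθ); the integrand becomes 30r^2sin(θ)^2, so

    ∬_D (curl F)_z dA = ∫_0^{2π} ∫_0^{2} (30r^2sin(θ)^2) · r dr dθ.

Inner (r from 0 to 2): 120sin(θ)^2.
Outer (θ from 0 to 2π): 120π.

Therefore ∮_C F · dr = 120π.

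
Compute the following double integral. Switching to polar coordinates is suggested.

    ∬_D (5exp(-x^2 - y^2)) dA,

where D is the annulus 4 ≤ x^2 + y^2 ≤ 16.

The region D is 2 ≤ r ≤ 4, 0 ≤ θ ≤ 2π in polar coordinates, where x = r cos(θ), y = r sin(θ), and dA = r dr dθ.

Under the substitution, the integrand becomes 5exp(-r^2), so

    ∬_D (5exp(-x^2 - y^2)) dA = ∫_{0}^{2π} ∫_{2}^{4} (5exp(-r^2)) · r dr dθ.

Inner integral (in r): ∫_{2}^{4} (5exp(-r^2)) · r dr = -(5 - 5exp(12))exp(-16)/2.

Outer integral (in θ): ∫_{0}^{2π} (-(5 - 5exp(12))exp(-16)/2) dθ = -5π (1 - exp(12))exp(-16).

Therefore ∬_D (5exp(-x^2 - y^2)) dA = -5π (1 - exp(12))exp(-16).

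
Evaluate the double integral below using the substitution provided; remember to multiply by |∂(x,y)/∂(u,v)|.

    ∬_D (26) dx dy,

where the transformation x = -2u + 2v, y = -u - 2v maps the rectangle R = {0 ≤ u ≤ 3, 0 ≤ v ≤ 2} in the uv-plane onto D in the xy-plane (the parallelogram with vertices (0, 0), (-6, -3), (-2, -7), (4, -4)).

Compute the Jacobian determinant of (x, y) with respect to (u, v):

    ∂(x,y)/∂(u,v) = | -2  2 | = (-2)(-2) - (2)(-1) = 6.
                   | -1  -2 |

Its absolute value is |J| = 6 (the area scaling factor).

Substituting x = -2u + 2v, y = -u - 2v into the integrand,

    26 → 26,

so the integral becomes

    ∬_R (26) · |J| du dv = ∫_0^3 ∫_0^2 (156) dv du.

Inner (v): 312.
Outer (u): 936.

Therefore ∬_D (26) dx dy = 936.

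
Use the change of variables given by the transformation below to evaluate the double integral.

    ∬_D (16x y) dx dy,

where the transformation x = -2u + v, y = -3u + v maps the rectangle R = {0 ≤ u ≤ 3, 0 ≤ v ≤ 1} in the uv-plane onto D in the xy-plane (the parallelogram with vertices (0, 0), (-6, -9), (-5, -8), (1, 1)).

Compute the Jacobian determinant of (x, y) with respect to (u, v):

    ∂(x,y)/∂(u,v) = | -2  1 | = (-2)(1) - (1)(-3) = 1.
                   | -3  1 |

Its absolute value is |J| = 1 (the area scaling factor).

Substituting x = -2u + v, y = -3u + v into the integrand,

    16x y → 96u^2 - 80u v + 16v^2,

so the integral becomes

    ∬_R (96u^2 - 80u v + 16v^2) · |J| du dv = ∫_0^3 ∫_0^1 (96u^2 - 80u v + 16v^2) dv du.

Inner (v): 96u^2 - 40u + 16/3.
Outer (u): 700.

Therefore ∬_D (16x y) dx dy = 700.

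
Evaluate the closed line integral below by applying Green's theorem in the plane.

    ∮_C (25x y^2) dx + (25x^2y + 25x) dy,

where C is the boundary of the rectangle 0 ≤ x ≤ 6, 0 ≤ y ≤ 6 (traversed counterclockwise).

Green's theorem converts the closed line integral into a double integral over the enclosed region D:

    ∮_C P dx + Q dy = ∬_D (∂Q/∂x - ∂P/∂y) dA.

Here P = 25x y^2, Q = 25x^2y + 25x, so

    ∂Q/∂x = 50x y + 25,    ∂P/∂y = 50x y,
    ∂Q/∂x - ∂P/∂y = 25.

D is the region 0 ≤ x ≤ 6, 0 ≤ y ≤ 6. Evaluating the double integral:

    ∬_D (25) dA = ∫_0^{6} ∫_0^{6} (25) dy dx.

Inner (y from 0 to 6): 150.
Outer (x from 0 to 6): 900.

Therefore ∮_C P dx + Q dy = 900.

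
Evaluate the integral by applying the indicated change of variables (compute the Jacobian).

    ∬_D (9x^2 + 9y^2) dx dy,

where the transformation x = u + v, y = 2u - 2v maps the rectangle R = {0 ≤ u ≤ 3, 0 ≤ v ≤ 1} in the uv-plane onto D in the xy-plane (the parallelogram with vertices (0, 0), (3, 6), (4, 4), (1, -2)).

Compute the Jacobian determinant of (x, y) with respect to (u, v):

    ∂(x,y)/∂(u,v) = | 1  1 | = (1)(-2) - (1)(2) = -4.
                   | 2  -2 |

Its absolute value is |J| = 4 (the area scaling factor).

Substituting x = u + v, y = 2u - 2v into the integrand,

    9x^2 + 9y^2 → 45u^2 - 54u v + 45v^2,

so the integral becomes

    ∬_R (45u^2 - 54u v + 45v^2) · |J| du dv = ∫_0^3 ∫_0^1 (180u^2 - 216u v + 180v^2) dv du.

Inner (v): 180u^2 - 108u + 60.
Outer (u): 1314.

Therefore ∬_D (9x^2 + 9y^2) dx dy = 1314.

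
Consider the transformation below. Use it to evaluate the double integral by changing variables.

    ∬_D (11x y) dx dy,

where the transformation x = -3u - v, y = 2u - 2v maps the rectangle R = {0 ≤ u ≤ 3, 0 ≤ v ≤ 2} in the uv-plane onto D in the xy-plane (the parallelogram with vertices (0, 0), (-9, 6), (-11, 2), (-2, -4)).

Compute the Jacobian determinant of (x, y) with respect to (u, v):

    ∂(x,y)/∂(u,v) = | -3  -1 | = (-3)(-2) - (-1)(2) = 8.
                   | 2  -2 |

Its absolute value is |J| = 8 (the area scaling factor).

Substituting x = -3u - v, y = 2u - 2v into the integrand,

    11x y → -66u^2 + 44u v + 22v^2,

so the integral becomes

    ∬_R (-66u^2 + 44u v + 22v^2) · |J| du dv = ∫_0^3 ∫_0^2 (-528u^2 + 352u v + 176v^2) dv du.

Inner (v): -1056u^2 + 704u + 1408/3.
Outer (u): -4928.

Therefore ∬_D (11x y) dx dy = -4928.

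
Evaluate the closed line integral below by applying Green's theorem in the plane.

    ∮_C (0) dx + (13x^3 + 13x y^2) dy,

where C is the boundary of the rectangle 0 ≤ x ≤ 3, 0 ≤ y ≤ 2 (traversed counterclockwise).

Green's theorem converts the closed line integral into a double integral over the enclosed region D:

    ∮_C P dx + Q dy = ∬_D (∂Q/∂x - ∂P/∂y) dA.

Here P = 0, Q = 13x^3 + 13x y^2, so

    ∂Q/∂x = 39x^2 + 13y^2,    ∂P/∂y = 0,
    ∂Q/∂x - ∂P/∂y = 39x^2 + 13y^2.

D is the region 0 ≤ x ≤ 3, 0 ≤ y ≤ 2. Evaluating the double integral:

    ∬_D (39x^2 + 13y^2) dA = ∫_0^{3} ∫_0^{2} (39x^2 + 13y^2) dy dx.

Inner (y from 0 to 2): 78x^2 + 104/3.
Outer (x from 0 to 3): 806.

Therefore ∮_C P dx + Q dy = 806.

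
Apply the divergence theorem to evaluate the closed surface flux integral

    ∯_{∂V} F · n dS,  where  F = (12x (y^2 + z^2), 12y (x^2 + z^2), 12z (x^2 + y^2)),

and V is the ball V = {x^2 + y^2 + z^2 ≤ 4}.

By the divergence theorem,

    ∯_{∂V} F · n dS = ∭_V (∇ · F) dV.

Compute the divergence:
    ∇ · F = ∂F_x/∂x + ∂F_y/∂y + ∂F_z/∂z = 12y^2 + 12z^2 + 12x^2 + 12z^2 + 12x^2 + 12y^2 = 24x^2 + 24y^2 + 24z^2.

In spherical coordinates, x = ρ sin(φ) cos(θ), y = ρ sin(φ) sin(θ), z = ρ cos(φ), dV = ρ^2 sin(φ) dρ dφ dθ, with 0 ≤ ρ ≤ 2, 0 ≤ φ ≤ π, 0 ≤ θ ≤ 2π.

The integrand, after substitution and multiplying by the volume element, becomes (24ρ^2) · ρ^2 sin(φ), so

    ∭_V (∇·F) dV = ∫_0^{2π} ∫_0^{π} ∫_0^{2} (24ρ^2) · ρ^2 sin(φ) dρ dφ dθ.

Inner (ρ from 0 to 2): 768sin(φ)/5.
Middle (φ from 0 to π): 1536/5.
Outer (θ from 0 to 2π): 3072π/5.

Therefore ∯_{∂V} F · n dS = 3072π/5.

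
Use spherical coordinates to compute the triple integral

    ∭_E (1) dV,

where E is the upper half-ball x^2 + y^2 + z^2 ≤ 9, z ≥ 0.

In spherical coordinates, x = ρ sin(φ) cos(θ), y = ρ sin(φ) sin(θ), z = ρ cos(φ), and dV = ρ^2 sin(φ) dρ dφ dθ.

The integrand becomes 1, so

    ∭_E (1) dV = ∫_{0}^{2π} ∫_{0}^{π/2} ∫_{0}^{3} (1) · ρ^2 sin(φ) dρ dφ dθ.

Inner (ρ): 9sin(φ).
Middle (φ): 9.
Outer (θ): 18π.

Therefore the triple integral equals 18π.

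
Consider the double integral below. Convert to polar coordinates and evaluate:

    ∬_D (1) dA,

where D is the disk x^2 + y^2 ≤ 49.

The region D is 0 ≤ r ≤ 7, 0 ≤ θ ≤ 2π in polar coordinates, where x = r cos(θ), y = r sin(θ), and dA = r dr dθ.

Under the substitution, the integrand becomes 1, so

    ∬_D (1) dA = ∫_{0}^{2π} ∫_{0}^{7} (1) · r dr dθ.

Inner integral (in r): ∫_{0}^{7} (1) · r dr = 49/2.

Outer integral (in θ): ∫_{0}^{2π} (49/2) dθ = 49π.

Therefore ∬_D (1) dA = 49π.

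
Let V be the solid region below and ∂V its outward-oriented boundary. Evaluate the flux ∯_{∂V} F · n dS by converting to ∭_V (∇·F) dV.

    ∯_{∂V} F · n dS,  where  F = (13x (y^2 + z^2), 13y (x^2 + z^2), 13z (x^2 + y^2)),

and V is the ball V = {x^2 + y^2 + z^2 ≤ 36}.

By the divergence theorem,

    ∯_{∂V} F · n dS = ∭_V (∇ · F) dV.

Compute the divergence:
    ∇ · F = ∂F_x/∂x + ∂F_y/∂y + ∂F_z/∂z = 13y^2 + 13z^2 + 13x^2 + 13z^2 + 13x^2 + 13y^2 = 26x^2 + 26y^2 + 26z^2.

In spherical coordinates, x = ρ sin(φ) cos(θ), y = ρ sin(φ) sin(θ), z = ρ cos(φ), dV = ρ^2 sin(φ) dρ dφ dθ, with 0 ≤ ρ ≤ 6, 0 ≤ φ ≤ π, 0 ≤ θ ≤ 2π.

The integrand, after substitution and multiplying by the volume element, becomes (26ρ^2) · ρ^2 sin(φ), so

    ∭_V (∇·F) dV = ∫_0^{2π} ∫_0^{π} ∫_0^{6} (26ρ^2) · ρ^2 sin(φ) dρ dφ dθ.

Inner (ρ from 0 to 6): 202176sin(φ)/5.
Middle (φ from 0 to π): 404352/5.
Outer (θ from 0 to 2π): 808704π/5.

Therefore ∯_{∂V} F · n dS = 808704π/5.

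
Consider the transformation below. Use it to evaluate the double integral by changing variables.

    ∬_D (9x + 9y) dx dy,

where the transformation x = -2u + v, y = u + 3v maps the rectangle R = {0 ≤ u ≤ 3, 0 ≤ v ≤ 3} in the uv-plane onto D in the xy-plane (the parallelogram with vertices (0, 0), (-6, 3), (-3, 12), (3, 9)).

Compute the Jacobian determinant of (x, y) with respect to (u, v):

    ∂(x,y)/∂(u,v) = | -2  1 | = (-2)(3) - (1)(1) = -7.
                   | 1  3 |

Its absolute value is |J| = 7 (the area scaling factor).

Substituting x = -2u + v, y = u + 3v into the integrand,

    9x + 9y → -9u + 36v,

so the integral becomes

    ∬_R (-9u + 36v) · |J| du dv = ∫_0^3 ∫_0^3 (-63u + 252v) dv du.

Inner (v): 1134 - 189u.
Outer (u): 5103/2.

Therefore ∬_D (9x + 9y) dx dy = 5103/2.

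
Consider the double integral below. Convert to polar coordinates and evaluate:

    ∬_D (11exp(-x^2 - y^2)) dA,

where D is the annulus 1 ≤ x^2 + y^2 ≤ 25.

The region D is 1 ≤ r ≤ 5, 0 ≤ θ ≤ 2π in polar coordinates, where x = r cos(θ), y = r sin(θ), and dA = r dr dθ.

Under the substitution, the integrand becomes 11exp(-r^2), so

    ∬_D (11exp(-x^2 - y^2)) dA = ∫_{0}^{2π} ∫_{1}^{5} (11exp(-r^2)) · r dr dθ.

Inner integral (in r): ∫_{1}^{5} (11exp(-r^2)) · r dr = -(11 - 11exp(24))exp(-25)/2.

Outer integral (in θ): ∫_{0}^{2π} (-(11 - 11exp(24))exp(-25)/2) dθ = -11π (1 - exp(24))exp(-25).

Therefore ∬_D (11exp(-x^2 - y^2)) dA = -11π (1 - exp(24))exp(-25).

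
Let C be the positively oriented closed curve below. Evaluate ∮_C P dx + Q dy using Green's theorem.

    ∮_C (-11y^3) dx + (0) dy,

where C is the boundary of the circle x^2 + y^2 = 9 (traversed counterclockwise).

Green's theorem converts the closed line integral into a double integral over the enclosed region D:

    ∮_C P dx + Q dy = ∬_D (∂Q/∂x - ∂P/∂y) dA.

Here P = -11y^3, Q = 0, so

    ∂Q/∂x = 0,    ∂P/∂y = -33y^2,
    ∂Q/∂x - ∂P/∂y = 33y^2.

D is the region x^2 + y^2 ≤ 9. Evaluating the double integral:

In polar coordinates (x = r cos θ, y = r sin θ, dA = r dr dθ) the integrand becomes 33r^2sin(θ)^2, so

    ∬_D (33y^2) dA = ∫_0^{2π} ∫_0^{3} (33r^2sin(θ)^2) · r dr dθ.

Inner (r from 0 to 3): 2673sin(θ)^2/4.
Outer (θ from 0 to 2π): 2673π/4.

Therefore ∮_C P dx + Q dy = 2673π/4.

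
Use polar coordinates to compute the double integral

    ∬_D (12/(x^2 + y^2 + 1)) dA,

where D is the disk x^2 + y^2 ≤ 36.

The region D is 0 ≤ r ≤ 6, 0 ≤ θ ≤ 2π in polar coordinates, where x = r cos(θ), y = r sin(θ), and dA = r dr dθ.

Under the substitution, the integrand becomes 12/(r^2 + 1), so

    ∬_D (12/(x^2 + y^2 + 1)) dA = ∫_{0}^{2π} ∫_{0}^{6} (12/(r^2 + 1)) · r dr dθ.

Inner integral (in r): ∫_{0}^{6} (12/(r^2 + 1)) · r dr = log(2565726409).

Outer integral (in θ): ∫_{0}^{2π} (log(2565726409)) dθ = 12π log(37).

Therefore ∬_D (12/(x^2 + y^2 + 1)) dA = 12π log(37).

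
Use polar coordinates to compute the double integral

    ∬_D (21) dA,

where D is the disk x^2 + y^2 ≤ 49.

The region D is 0 ≤ r ≤ 7, 0 ≤ θ ≤ 2π in polar coordinates, where x = r cos(θ), y = r sin(θ), and dA = r dr dθ.

Under the substitution, the integrand becomes 21, so

    ∬_D (21) dA = ∫_{0}^{2π} ∫_{0}^{7} (21) · r dr dθ.

Inner integral (in r): ∫_{0}^{7} (21) · r dr = 1029/2.

Outer integral (in θ): ∫_{0}^{2π} (1029/2) dθ = 1029π.

Therefore ∬_D (21) dA = 1029π.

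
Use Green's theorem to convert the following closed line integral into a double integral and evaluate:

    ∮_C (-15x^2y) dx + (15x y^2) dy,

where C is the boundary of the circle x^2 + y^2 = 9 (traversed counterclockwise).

Green's theorem converts the closed line integral into a double integral over the enclosed region D:

    ∮_C P dx + Q dy = ∬_D (∂Q/∂x - ∂P/∂y) dA.

Here P = -15x^2y, Q = 15x y^2, so

    ∂Q/∂x = 15y^2,    ∂P/∂y = -15x^2,
    ∂Q/∂x - ∂P/∂y = 15x^2 + 15y^2.

D is the region x^2 + y^2 ≤ 9. Evaluating the double integral:

In polar coordinates (x = r cos θ, y = r sin θ, dA = r dr dθ) the integrand becomes 15r^2, so

    ∬_D (15x^2 + 15y^2) dA = ∫_0^{2π} ∫_0^{3} (15r^2) · r dr dθ.

Inner (r from 0 to 3): 1215/4.
Outer (θ from 0 to 2π): 1215π/2.

Therefore ∮_C P dx + Q dy = 1215π/2.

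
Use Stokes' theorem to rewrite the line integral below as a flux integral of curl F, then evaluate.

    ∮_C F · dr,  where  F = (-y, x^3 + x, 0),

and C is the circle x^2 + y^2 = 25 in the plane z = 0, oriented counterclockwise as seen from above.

Let S be the flat disk x^2 + y^2 ≤ 25 in the plane z = 0, with upward unit normal n̂ = ẑ. By Stokes' theorem,

    ∮_C F · dr = ∬_S (∇ × F) · n̂ dS = ∬_D (curl F)_z dA,

where D is the disk x^2 + y^2 ≤ 25.

Compute the curl of F = (-y, x^3 + x, 0):
    (∇ × F)_x = ∂F_z/∂y - ∂F_y/∂z = 0,
    (∇ × F)_y = ∂F_x/∂z - ∂F_z/∂x = 0,
    (∇ × F)_z = ∂F_y/∂x - ∂F_x/∂y = 3x^2 + 2.

On z = 0, (curl F)_z = 3x^2 + 2.

Convert to polar (x = r cos θ, y = r sin θ, dA = r dr dθ); the integrand becomes 3r^2cos(θ)^2 + 2, so

    ∬_D (curl F)_z dA = ∫_0^{2π} ∫_0^{5} (3r^2cos(θ)^2 + 2) · r dr dθ.

Inner (r from 0 to 5): 1875cos(θ)^2/4 + 25.
Outer (θ from 0 to 2π): 2075π/4.

Therefore ∮_C F · dr = 2075π/4.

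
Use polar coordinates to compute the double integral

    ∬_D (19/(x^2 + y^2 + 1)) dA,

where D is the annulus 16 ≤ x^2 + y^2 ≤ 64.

The region D is 4 ≤ r ≤ 8, 0 ≤ θ ≤ 2π in polar coordinates, where x = r cos(θ), y = r sin(θ), and dA = r dr dθ.

Under the substitution, the integrand becomes 19/(r^2 + 1), so

    ∬_D (19/(x^2 + y^2 + 1)) dA = ∫_{0}^{2π} ∫_{4}^{8} (19/(r^2 + 1)) · r dr dθ.

Inner integral (in r): ∫_{4}^{8} (19/(r^2 + 1)) · r dr = log(20711912837890625sqrt(1105)/2015993900449).

Outer integral (in θ): ∫_{0}^{2π} (log(20711912837890625sqrt(1105)/2015993900449)) dθ = log((20711912837890625sqrt(1105)/2015993900449)^(2π)).

Therefore ∬_D (19/(x^2 + y^2 + 1)) dA = log((20711912837890625sqrt(1105)/2015993900449)^(2π)).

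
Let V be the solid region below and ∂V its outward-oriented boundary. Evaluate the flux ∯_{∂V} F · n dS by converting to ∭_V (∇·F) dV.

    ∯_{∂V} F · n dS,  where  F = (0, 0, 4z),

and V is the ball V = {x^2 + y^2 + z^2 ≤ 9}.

By the divergence theorem,

    ∯_{∂V} F · n dS = ∭_V (∇ · F) dV.

Compute the divergence:
    ∇ · F = ∂F_x/∂x + ∂F_y/∂y + ∂F_z/∂z = 0 + 0 + 4 = 4.

In spherical coordinates, x = ρ sin(φ) cos(θ), y = ρ sin(φ) sin(θ), z = ρ cos(φ), dV = ρ^2 sin(φ) dρ dφ dθ, with 0 ≤ ρ ≤ 3, 0 ≤ φ ≤ π, 0 ≤ θ ≤ 2π.

The integrand, after substitution and multiplying by the volume element, becomes (4) · ρ^2 sin(φ), so

    ∭_V (∇·F) dV = ∫_0^{2π} ∫_0^{π} ∫_0^{3} (4) · ρ^2 sin(φ) dρ dφ dθ.

Inner (ρ from 0 to 3): 36sin(φ).
Middle (φ from 0 to π): 72.
Outer (θ from 0 to 2π): 144π.

Therefore ∯_{∂V} F · n dS = 144π.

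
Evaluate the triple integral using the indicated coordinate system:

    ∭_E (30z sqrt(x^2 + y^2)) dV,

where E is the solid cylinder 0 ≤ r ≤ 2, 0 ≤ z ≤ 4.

In cylindrical coordinates, x = r cos(θ), y = r sin(θ), z = z, and dV = r dr dθ dz.

The integrand becomes 30r z, so

    ∭_E (30z sqrt(x^2 + y^2)) dV = ∫_{0}^{2π} ∫_{0}^{2} ∫_{0}^{4} (30r z) · r dz dr dθ.

Inner (z): 240r^2.
Middle (r from 0 to 2): 640.
Outer (θ): 1280π.

Therefore the triple integral equals 1280π.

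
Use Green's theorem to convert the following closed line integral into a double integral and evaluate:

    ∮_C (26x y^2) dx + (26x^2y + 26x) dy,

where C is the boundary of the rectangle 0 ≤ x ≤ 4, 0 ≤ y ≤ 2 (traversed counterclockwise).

Green's theorem converts the closed line integral into a double integral over the enclosed region D:

    ∮_C P dx + Q dy = ∬_D (∂Q/∂x - ∂P/∂y) dA.

Here P = 26x y^2, Q = 26x^2y + 26x, so

    ∂Q/∂x = 52x y + 26,    ∂P/∂y = 52x y,
    ∂Q/∂x - ∂P/∂y = 26.

D is the region 0 ≤ x ≤ 4, 0 ≤ y ≤ 2. Evaluating the double integral:

    ∬_D (26) dA = ∫_0^{4} ∫_0^{2} (26) dy dx.

Inner (y from 0 to 2): 52.
Outer (x from 0 to 4): 208.

Therefore ∮_C P dx + Q dy = 208.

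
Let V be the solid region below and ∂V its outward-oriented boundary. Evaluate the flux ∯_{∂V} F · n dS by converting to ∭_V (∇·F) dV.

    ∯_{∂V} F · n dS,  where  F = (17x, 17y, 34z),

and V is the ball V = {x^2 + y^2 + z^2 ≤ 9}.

By the divergence theorem,

    ∯_{∂V} F · n dS = ∭_V (∇ · F) dV.

Compute the divergence:
    ∇ · F = ∂F_x/∂x + ∂F_y/∂y + ∂F_z/∂z = 17 + 17 + 34 = 68.

In spherical coordinates, x = ρ sin(φ) cos(θ), y = ρ sin(φ) sin(θ), z = ρ cos(φ), dV = ρ^2 sin(φ) dρ dφ dθ, with 0 ≤ ρ ≤ 3, 0 ≤ φ ≤ π, 0 ≤ θ ≤ 2π.

The integrand, after substitution and multiplying by the volume element, becomes (68) · ρ^2 sin(φ), so

    ∭_V (∇·F) dV = ∫_0^{2π} ∫_0^{π} ∫_0^{3} (68) · ρ^2 sin(φ) dρ dφ dθ.

Inner (ρ from 0 to 3): 612sin(φ).
Middle (φ from 0 to π): 1224.
Outer (θ from 0 to 2π): 2448π.

Therefore ∯_{∂V} F · n dS = 2448π.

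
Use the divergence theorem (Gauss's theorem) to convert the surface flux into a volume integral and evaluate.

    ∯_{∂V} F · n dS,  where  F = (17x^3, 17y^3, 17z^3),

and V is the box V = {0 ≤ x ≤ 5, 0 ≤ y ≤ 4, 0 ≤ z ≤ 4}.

By the divergence theorem,

    ∯_{∂V} F · n dS = ∭_V (∇ · F) dV.

Compute the divergence:
    ∇ · F = ∂F_x/∂x + ∂F_y/∂y + ∂F_z/∂z = 51x^2 + 51y^2 + 51z^2.

V is a rectangular box, so dV = dx dy dz with 0 ≤ x ≤ 5, 0 ≤ y ≤ 4, 0 ≤ z ≤ 4.

Integrate (51x^2 + 51y^2 + 51z^2) over V as an iterated integral:

    ∭_V (∇·F) dV = ∫_0^{5} ∫_0^{4} ∫_0^{4} (51x^2 + 51y^2 + 51z^2) dz dy dx.

Inner (z from 0 to 4): 204x^2 + 204y^2 + 1088.
Middle (y from 0 to 4): 816x^2 + 8704.
Outer (x from 0 to 5): 77520.

Therefore ∯_{∂V} F · n dS = 77520.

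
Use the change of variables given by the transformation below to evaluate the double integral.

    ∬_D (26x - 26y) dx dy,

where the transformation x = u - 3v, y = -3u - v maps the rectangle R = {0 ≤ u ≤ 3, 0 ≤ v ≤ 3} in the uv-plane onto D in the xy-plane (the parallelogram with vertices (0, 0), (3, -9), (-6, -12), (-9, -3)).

Compute the Jacobian determinant of (x, y) with respect to (u, v):

    ∂(x,y)/∂(u,v) = | 1  -3 | = (1)(-1) - (-3)(-3) = -10.
                   | -3  -1 |

Its absolute value is |J| = 10 (the area scaling factor).

Substituting x = u - 3v, y = -3u - v into the integrand,

    26x - 26y → 104u - 52v,

so the integral becomes

    ∬_R (104u - 52v) · |J| du dv = ∫_0^3 ∫_0^3 (1040u - 520v) dv du.

Inner (v): 3120u - 2340.
Outer (u): 7020.

Therefore ∬_D (26x - 26y) dx dy = 7020.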